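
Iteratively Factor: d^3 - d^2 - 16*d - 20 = (d - 5)*(d^2 + 4*d + 4) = (d - 5)*(d + 2)*(d + 2)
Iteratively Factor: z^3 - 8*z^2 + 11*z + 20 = (z - 5)*(z^2 - 3*z - 4) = (z - 5)*(z + 1)*(z - 4)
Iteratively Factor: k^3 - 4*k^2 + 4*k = (k)*(k^2 - 4*k + 4) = k*(k - 2)*(k - 2)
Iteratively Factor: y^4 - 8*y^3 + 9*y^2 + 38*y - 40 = (y - 4)*(y^3 - 4*y^2 - 7*y + 10) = (y - 4)*(y + 2)*(y^2 - 6*y + 5) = (y - 4)*(y - 1)*(y + 2)*(y - 5)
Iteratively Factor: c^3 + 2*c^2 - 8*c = (c + 4)*(c^2 - 2*c) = c*(c + 4)*(c - 2)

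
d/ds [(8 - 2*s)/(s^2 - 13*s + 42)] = 2*(s^2 - 8*s + 10)/(s^4 - 26*s^3 + 253*s^2 - 1092*s + 1764)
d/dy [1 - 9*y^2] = -18*y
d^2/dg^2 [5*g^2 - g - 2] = 10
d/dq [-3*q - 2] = -3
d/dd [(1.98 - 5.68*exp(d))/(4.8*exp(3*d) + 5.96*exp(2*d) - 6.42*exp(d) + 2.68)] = (54.528*exp(3*d) + 5.34079999999999*exp(2*d) - 23.6016*exp(d) - 2.5108)*exp(d)/(23.04*exp(6*d) + 57.216*exp(5*d) - 26.1104*exp(4*d) - 50.7984*exp(3*d) + 73.162*exp(2*d) - 34.4112*exp(d) + 7.1824)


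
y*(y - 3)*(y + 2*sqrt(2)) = y^3 - 3*y^2 + 2*sqrt(2)*y^2 - 6*sqrt(2)*y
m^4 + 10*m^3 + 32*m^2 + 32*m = m*(m + 2)*(m + 4)^2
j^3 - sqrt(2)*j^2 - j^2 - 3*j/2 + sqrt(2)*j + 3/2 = (j - 1)*(j - 3*sqrt(2)/2)*(j + sqrt(2)/2)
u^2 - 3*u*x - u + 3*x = (u - 1)*(u - 3*x)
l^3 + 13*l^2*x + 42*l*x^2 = l*(l + 6*x)*(l + 7*x)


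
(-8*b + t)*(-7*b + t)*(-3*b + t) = -168*b^3 + 101*b^2*t - 18*b*t^2 + t^3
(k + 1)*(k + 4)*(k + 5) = k^3 + 10*k^2 + 29*k + 20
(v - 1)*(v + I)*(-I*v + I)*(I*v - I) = v^4 - 3*v^3 + I*v^3 + 3*v^2 - 3*I*v^2 - v + 3*I*v - I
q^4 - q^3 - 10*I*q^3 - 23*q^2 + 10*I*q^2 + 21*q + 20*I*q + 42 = (q - 2)*(q + 1)*(q - 7*I)*(q - 3*I)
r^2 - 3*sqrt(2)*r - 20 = (r - 5*sqrt(2))*(r + 2*sqrt(2))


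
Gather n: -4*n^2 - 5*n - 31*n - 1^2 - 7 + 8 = -4*n^2 - 36*n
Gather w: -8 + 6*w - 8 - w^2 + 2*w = -w^2 + 8*w - 16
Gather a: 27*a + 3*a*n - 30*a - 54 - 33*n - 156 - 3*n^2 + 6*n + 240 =a*(3*n - 3) - 3*n^2 - 27*n + 30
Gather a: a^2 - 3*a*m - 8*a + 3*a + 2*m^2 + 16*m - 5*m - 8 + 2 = a^2 + a*(-3*m - 5) + 2*m^2 + 11*m - 6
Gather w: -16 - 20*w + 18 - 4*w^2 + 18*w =-4*w^2 - 2*w + 2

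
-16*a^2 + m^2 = (-4*a + m)*(4*a + m)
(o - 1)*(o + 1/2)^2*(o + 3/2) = o^4 + 3*o^3/2 - 3*o^2/4 - 11*o/8 - 3/8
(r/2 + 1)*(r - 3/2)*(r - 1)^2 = r^4/2 - 3*r^3/4 - 3*r^2/2 + 13*r/4 - 3/2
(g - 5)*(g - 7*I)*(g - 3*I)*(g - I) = g^4 - 5*g^3 - 11*I*g^3 - 31*g^2 + 55*I*g^2 + 155*g + 21*I*g - 105*I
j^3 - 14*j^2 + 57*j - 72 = (j - 8)*(j - 3)^2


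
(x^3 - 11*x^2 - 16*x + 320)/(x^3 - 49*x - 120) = (x - 8)/(x + 3)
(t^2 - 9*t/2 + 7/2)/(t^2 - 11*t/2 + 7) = (t - 1)/(t - 2)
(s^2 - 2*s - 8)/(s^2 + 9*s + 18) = (s^2 - 2*s - 8)/(s^2 + 9*s + 18)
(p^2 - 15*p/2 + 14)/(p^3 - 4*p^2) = (p - 7/2)/p^2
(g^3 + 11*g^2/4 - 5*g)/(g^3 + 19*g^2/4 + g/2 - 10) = g/(g + 2)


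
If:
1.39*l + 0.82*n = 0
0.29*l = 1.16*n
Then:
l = 0.00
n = 0.00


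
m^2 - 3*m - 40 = (m - 8)*(m + 5)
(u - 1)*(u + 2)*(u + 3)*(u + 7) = u^4 + 11*u^3 + 29*u^2 + u - 42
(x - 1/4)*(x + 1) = x^2 + 3*x/4 - 1/4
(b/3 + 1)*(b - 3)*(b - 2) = b^3/3 - 2*b^2/3 - 3*b + 6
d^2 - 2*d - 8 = (d - 4)*(d + 2)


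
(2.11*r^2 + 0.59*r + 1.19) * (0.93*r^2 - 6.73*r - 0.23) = 1.9623*r^4 - 13.6516*r^3 - 3.3493*r^2 - 8.1444*r - 0.2737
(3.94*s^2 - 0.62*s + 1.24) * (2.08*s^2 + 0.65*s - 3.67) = 8.1952*s^4 + 1.2714*s^3 - 12.2836*s^2 + 3.0814*s - 4.5508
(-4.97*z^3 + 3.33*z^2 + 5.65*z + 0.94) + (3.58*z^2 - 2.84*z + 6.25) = -4.97*z^3 + 6.91*z^2 + 2.81*z + 7.19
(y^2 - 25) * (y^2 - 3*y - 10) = y^4 - 3*y^3 - 35*y^2 + 75*y + 250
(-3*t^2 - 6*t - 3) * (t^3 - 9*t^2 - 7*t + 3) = -3*t^5 + 21*t^4 + 72*t^3 + 60*t^2 + 3*t - 9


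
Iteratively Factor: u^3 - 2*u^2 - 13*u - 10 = (u - 5)*(u^2 + 3*u + 2) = (u - 5)*(u + 1)*(u + 2)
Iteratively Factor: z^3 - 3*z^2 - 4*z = (z + 1)*(z^2 - 4*z) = (z - 4)*(z + 1)*(z)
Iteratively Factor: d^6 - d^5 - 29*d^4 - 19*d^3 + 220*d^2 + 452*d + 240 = (d + 2)*(d^5 - 3*d^4 - 23*d^3 + 27*d^2 + 166*d + 120) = (d - 5)*(d + 2)*(d^4 + 2*d^3 - 13*d^2 - 38*d - 24) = (d - 5)*(d + 1)*(d + 2)*(d^3 + d^2 - 14*d - 24) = (d - 5)*(d + 1)*(d + 2)^2*(d^2 - d - 12) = (d - 5)*(d + 1)*(d + 2)^2*(d + 3)*(d - 4)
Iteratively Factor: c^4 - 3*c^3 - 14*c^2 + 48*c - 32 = (c - 4)*(c^3 + c^2 - 10*c + 8) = (c - 4)*(c - 1)*(c^2 + 2*c - 8) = (c - 4)*(c - 2)*(c - 1)*(c + 4)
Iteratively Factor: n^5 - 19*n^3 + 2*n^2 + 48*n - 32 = (n - 1)*(n^4 + n^3 - 18*n^2 - 16*n + 32) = (n - 1)^2*(n^3 + 2*n^2 - 16*n - 32) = (n - 4)*(n - 1)^2*(n^2 + 6*n + 8) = (n - 4)*(n - 1)^2*(n + 2)*(n + 4)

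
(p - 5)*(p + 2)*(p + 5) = p^3 + 2*p^2 - 25*p - 50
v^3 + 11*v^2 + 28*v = v*(v + 4)*(v + 7)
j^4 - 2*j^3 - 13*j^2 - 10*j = j*(j - 5)*(j + 1)*(j + 2)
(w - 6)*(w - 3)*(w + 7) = w^3 - 2*w^2 - 45*w + 126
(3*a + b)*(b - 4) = 3*a*b - 12*a + b^2 - 4*b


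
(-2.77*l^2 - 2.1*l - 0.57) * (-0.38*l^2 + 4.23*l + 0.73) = 1.0526*l^4 - 10.9191*l^3 - 10.6885*l^2 - 3.9441*l - 0.4161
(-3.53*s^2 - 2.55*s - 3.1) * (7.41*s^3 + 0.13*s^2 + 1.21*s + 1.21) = -26.1573*s^5 - 19.3544*s^4 - 27.5738*s^3 - 7.7598*s^2 - 6.8365*s - 3.751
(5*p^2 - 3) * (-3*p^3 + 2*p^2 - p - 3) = -15*p^5 + 10*p^4 + 4*p^3 - 21*p^2 + 3*p + 9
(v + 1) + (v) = 2*v + 1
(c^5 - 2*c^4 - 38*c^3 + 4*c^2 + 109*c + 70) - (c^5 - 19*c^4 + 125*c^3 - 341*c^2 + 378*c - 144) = 17*c^4 - 163*c^3 + 345*c^2 - 269*c + 214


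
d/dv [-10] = 0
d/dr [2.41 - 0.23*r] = -0.230000000000000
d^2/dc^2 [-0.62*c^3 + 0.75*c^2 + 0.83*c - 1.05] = 1.5 - 3.72*c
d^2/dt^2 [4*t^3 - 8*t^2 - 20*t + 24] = 24*t - 16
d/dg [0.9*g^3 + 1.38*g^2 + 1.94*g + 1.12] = 2.7*g^2 + 2.76*g + 1.94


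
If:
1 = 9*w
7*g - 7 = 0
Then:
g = 1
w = 1/9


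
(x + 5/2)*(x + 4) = x^2 + 13*x/2 + 10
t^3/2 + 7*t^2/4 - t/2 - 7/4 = (t/2 + 1/2)*(t - 1)*(t + 7/2)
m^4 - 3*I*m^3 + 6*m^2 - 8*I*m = m*(m - 4*I)*(m - I)*(m + 2*I)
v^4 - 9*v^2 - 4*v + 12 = (v - 3)*(v - 1)*(v + 2)^2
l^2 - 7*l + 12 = (l - 4)*(l - 3)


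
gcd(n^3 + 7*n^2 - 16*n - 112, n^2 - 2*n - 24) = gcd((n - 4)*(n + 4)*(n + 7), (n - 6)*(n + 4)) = n + 4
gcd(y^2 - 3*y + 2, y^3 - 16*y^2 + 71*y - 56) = y - 1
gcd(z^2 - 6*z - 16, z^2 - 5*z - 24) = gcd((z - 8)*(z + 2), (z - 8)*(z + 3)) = z - 8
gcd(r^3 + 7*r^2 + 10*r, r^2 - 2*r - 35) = r + 5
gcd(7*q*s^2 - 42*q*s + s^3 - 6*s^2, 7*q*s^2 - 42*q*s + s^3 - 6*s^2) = 7*q*s^2 - 42*q*s + s^3 - 6*s^2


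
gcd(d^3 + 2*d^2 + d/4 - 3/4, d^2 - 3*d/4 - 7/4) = d + 1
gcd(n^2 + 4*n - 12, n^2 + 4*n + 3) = 1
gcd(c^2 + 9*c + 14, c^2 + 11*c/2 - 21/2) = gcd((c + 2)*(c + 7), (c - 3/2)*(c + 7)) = c + 7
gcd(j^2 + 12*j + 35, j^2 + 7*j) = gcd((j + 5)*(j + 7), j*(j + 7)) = j + 7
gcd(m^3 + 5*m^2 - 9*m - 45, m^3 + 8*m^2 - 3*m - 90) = m^2 + 2*m - 15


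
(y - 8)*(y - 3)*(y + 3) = y^3 - 8*y^2 - 9*y + 72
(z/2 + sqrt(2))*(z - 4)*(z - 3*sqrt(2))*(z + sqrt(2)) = z^4/2 - 2*z^3 - 7*z^2 - 6*sqrt(2)*z + 28*z + 24*sqrt(2)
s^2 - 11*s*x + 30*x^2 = (s - 6*x)*(s - 5*x)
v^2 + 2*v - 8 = (v - 2)*(v + 4)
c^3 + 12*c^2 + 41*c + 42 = (c + 2)*(c + 3)*(c + 7)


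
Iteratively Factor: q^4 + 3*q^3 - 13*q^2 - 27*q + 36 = (q - 3)*(q^3 + 6*q^2 + 5*q - 12) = (q - 3)*(q + 4)*(q^2 + 2*q - 3) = (q - 3)*(q + 3)*(q + 4)*(q - 1)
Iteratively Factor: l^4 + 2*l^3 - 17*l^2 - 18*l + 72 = (l + 4)*(l^3 - 2*l^2 - 9*l + 18) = (l + 3)*(l + 4)*(l^2 - 5*l + 6) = (l - 2)*(l + 3)*(l + 4)*(l - 3)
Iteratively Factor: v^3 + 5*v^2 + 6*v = (v)*(v^2 + 5*v + 6) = v*(v + 3)*(v + 2)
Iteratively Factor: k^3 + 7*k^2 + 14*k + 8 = (k + 2)*(k^2 + 5*k + 4) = (k + 1)*(k + 2)*(k + 4)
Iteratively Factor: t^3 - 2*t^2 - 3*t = (t - 3)*(t^2 + t) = t*(t - 3)*(t + 1)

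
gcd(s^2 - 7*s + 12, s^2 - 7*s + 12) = s^2 - 7*s + 12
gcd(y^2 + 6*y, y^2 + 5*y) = y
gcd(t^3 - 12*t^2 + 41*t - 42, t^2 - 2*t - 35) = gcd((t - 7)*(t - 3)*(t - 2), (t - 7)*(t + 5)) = t - 7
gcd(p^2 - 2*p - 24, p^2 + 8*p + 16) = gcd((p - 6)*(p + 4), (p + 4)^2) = p + 4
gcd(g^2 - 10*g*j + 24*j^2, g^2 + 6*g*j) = 1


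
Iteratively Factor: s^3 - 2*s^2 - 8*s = (s + 2)*(s^2 - 4*s) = s*(s + 2)*(s - 4)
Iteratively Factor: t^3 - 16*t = (t)*(t^2 - 16) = t*(t + 4)*(t - 4)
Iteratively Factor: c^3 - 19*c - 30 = (c - 5)*(c^2 + 5*c + 6) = (c - 5)*(c + 3)*(c + 2)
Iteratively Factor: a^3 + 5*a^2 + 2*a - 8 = (a + 2)*(a^2 + 3*a - 4) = (a + 2)*(a + 4)*(a - 1)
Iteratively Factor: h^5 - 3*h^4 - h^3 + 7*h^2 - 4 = (h - 2)*(h^4 - h^3 - 3*h^2 + h + 2) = (h - 2)*(h + 1)*(h^3 - 2*h^2 - h + 2) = (h - 2)*(h + 1)^2*(h^2 - 3*h + 2) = (h - 2)*(h - 1)*(h + 1)^2*(h - 2)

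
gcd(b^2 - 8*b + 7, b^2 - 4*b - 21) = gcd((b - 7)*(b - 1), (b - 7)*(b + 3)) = b - 7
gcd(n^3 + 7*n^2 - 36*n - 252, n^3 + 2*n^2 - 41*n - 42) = n^2 + n - 42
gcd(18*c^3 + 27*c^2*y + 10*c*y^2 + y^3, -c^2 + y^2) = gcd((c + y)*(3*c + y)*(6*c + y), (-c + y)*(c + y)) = c + y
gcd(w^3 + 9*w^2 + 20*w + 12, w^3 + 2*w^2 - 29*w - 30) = w^2 + 7*w + 6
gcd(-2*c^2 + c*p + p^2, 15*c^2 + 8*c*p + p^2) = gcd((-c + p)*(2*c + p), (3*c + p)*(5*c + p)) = 1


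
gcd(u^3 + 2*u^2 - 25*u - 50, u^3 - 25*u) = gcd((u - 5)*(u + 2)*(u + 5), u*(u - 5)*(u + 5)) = u^2 - 25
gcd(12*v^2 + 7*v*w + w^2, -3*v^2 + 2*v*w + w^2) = 3*v + w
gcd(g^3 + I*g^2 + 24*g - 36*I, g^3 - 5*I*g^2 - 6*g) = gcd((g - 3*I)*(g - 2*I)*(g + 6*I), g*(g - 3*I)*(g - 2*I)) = g^2 - 5*I*g - 6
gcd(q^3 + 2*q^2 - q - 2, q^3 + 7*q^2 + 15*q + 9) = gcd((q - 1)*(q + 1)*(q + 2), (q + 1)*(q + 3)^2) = q + 1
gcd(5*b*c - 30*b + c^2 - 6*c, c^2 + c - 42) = c - 6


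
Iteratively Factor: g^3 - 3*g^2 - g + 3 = (g - 1)*(g^2 - 2*g - 3) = (g - 1)*(g + 1)*(g - 3)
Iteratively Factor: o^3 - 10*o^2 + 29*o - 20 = (o - 5)*(o^2 - 5*o + 4) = (o - 5)*(o - 4)*(o - 1)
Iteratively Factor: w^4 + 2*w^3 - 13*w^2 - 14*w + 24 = (w - 1)*(w^3 + 3*w^2 - 10*w - 24) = (w - 3)*(w - 1)*(w^2 + 6*w + 8) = (w - 3)*(w - 1)*(w + 4)*(w + 2)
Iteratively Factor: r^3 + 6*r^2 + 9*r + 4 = (r + 1)*(r^2 + 5*r + 4) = (r + 1)^2*(r + 4)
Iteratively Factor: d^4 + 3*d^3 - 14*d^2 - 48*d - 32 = (d + 2)*(d^3 + d^2 - 16*d - 16) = (d + 2)*(d + 4)*(d^2 - 3*d - 4) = (d - 4)*(d + 2)*(d + 4)*(d + 1)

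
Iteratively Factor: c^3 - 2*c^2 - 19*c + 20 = (c + 4)*(c^2 - 6*c + 5) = (c - 1)*(c + 4)*(c - 5)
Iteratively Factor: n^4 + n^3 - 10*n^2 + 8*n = (n - 1)*(n^3 + 2*n^2 - 8*n) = n*(n - 1)*(n^2 + 2*n - 8) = n*(n - 2)*(n - 1)*(n + 4)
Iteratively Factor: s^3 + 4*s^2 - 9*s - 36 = (s + 4)*(s^2 - 9) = (s + 3)*(s + 4)*(s - 3)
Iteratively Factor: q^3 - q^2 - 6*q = (q - 3)*(q^2 + 2*q) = q*(q - 3)*(q + 2)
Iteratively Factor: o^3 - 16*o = (o + 4)*(o^2 - 4*o) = (o - 4)*(o + 4)*(o)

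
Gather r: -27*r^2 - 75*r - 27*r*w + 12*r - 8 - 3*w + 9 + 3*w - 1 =-27*r^2 + r*(-27*w - 63)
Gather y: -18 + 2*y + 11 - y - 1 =y - 8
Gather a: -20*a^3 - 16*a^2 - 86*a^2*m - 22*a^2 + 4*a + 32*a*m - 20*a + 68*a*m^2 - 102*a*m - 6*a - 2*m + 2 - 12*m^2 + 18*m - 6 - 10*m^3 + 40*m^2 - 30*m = -20*a^3 + a^2*(-86*m - 38) + a*(68*m^2 - 70*m - 22) - 10*m^3 + 28*m^2 - 14*m - 4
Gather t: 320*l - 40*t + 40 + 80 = 320*l - 40*t + 120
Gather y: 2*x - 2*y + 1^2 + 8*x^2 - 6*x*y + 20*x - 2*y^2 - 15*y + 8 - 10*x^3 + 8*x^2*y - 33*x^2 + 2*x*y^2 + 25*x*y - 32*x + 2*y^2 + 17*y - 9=-10*x^3 - 25*x^2 + 2*x*y^2 - 10*x + y*(8*x^2 + 19*x)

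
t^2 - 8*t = t*(t - 8)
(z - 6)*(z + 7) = z^2 + z - 42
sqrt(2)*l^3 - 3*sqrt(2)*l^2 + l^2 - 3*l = l*(l - 3)*(sqrt(2)*l + 1)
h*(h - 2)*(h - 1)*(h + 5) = h^4 + 2*h^3 - 13*h^2 + 10*h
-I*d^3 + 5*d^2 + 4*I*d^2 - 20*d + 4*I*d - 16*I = (d - 4)*(d + 4*I)*(-I*d + 1)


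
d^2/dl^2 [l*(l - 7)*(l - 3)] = 6*l - 20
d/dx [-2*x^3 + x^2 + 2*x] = -6*x^2 + 2*x + 2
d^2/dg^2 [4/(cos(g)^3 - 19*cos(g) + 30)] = 4*(2*(3*cos(g)^2 - 19)^2*sin(g)^2 + (9*cos(g)^2 - 25)*(cos(g)^3 - 19*cos(g) + 30)*cos(g))/(cos(g)^3 - 19*cos(g) + 30)^3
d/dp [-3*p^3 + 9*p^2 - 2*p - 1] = -9*p^2 + 18*p - 2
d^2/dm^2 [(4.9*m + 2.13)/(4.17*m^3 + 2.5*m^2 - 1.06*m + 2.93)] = (511.23366*m^5 + 750.955284*m^4 + 459.85196*m^3 - 695.039436*m^2 - 405.369318*m + 4.01887600000001)/(72.511713*m^9 + 130.41675*m^8 + 22.890798*m^7 + 102.170431*m^6 + 177.452736*m^5 - 14.342616*m^4 + 59.619083*m^3 + 74.263194*m^2 - 27.299982*m + 25.153757)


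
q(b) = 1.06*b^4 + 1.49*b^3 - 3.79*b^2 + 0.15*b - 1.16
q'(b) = 4.24*b^3 + 4.47*b^2 - 7.58*b + 0.15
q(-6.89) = 1719.35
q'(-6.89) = -1122.25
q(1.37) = -0.50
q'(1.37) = 9.06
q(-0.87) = -4.53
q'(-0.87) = 7.34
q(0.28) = -1.38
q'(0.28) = -1.53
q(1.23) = -1.51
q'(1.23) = 5.48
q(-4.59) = 244.71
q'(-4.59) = -280.90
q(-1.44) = -9.13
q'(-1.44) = 7.67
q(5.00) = 753.59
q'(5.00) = 604.00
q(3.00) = 91.27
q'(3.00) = 132.12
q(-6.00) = 913.42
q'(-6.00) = -709.29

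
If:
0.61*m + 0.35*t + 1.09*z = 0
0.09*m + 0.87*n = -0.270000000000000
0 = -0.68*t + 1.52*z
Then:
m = -3.06943105110897*z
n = 0.317527350114721*z - 0.310344827586207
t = 2.23529411764706*z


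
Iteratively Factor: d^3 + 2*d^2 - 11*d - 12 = (d - 3)*(d^2 + 5*d + 4) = (d - 3)*(d + 4)*(d + 1)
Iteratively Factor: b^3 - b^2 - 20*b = (b + 4)*(b^2 - 5*b) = b*(b + 4)*(b - 5)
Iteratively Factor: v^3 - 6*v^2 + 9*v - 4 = (v - 4)*(v^2 - 2*v + 1) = (v - 4)*(v - 1)*(v - 1)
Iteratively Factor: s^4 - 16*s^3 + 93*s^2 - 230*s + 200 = (s - 2)*(s^3 - 14*s^2 + 65*s - 100) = (s - 4)*(s - 2)*(s^2 - 10*s + 25) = (s - 5)*(s - 4)*(s - 2)*(s - 5)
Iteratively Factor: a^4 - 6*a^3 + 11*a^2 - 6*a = (a)*(a^3 - 6*a^2 + 11*a - 6) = a*(a - 2)*(a^2 - 4*a + 3) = a*(a - 3)*(a - 2)*(a - 1)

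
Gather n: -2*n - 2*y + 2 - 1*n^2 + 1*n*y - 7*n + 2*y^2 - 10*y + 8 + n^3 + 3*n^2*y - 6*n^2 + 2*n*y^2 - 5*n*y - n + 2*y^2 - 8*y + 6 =n^3 + n^2*(3*y - 7) + n*(2*y^2 - 4*y - 10) + 4*y^2 - 20*y + 16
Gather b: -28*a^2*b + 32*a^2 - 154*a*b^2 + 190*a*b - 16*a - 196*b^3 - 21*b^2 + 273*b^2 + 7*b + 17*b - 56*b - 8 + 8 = 32*a^2 - 16*a - 196*b^3 + b^2*(252 - 154*a) + b*(-28*a^2 + 190*a - 32)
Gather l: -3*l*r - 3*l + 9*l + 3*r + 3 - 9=l*(6 - 3*r) + 3*r - 6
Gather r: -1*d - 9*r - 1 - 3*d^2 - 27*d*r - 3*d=-3*d^2 - 4*d + r*(-27*d - 9) - 1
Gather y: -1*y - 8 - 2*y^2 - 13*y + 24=-2*y^2 - 14*y + 16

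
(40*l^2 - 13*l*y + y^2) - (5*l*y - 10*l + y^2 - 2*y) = 40*l^2 - 18*l*y + 10*l + 2*y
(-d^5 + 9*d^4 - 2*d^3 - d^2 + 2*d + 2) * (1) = -d^5 + 9*d^4 - 2*d^3 - d^2 + 2*d + 2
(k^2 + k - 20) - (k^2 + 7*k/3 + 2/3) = -4*k/3 - 62/3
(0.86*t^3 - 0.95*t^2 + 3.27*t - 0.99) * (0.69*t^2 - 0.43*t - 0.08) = 0.5934*t^5 - 1.0253*t^4 + 2.596*t^3 - 2.0132*t^2 + 0.1641*t + 0.0792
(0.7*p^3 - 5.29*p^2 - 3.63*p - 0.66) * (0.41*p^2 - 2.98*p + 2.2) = 0.287*p^5 - 4.2549*p^4 + 15.8159*p^3 - 1.0912*p^2 - 6.0192*p - 1.452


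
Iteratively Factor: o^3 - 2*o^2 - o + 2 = (o - 2)*(o^2 - 1) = (o - 2)*(o + 1)*(o - 1)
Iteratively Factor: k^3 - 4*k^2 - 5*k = (k + 1)*(k^2 - 5*k) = k*(k + 1)*(k - 5)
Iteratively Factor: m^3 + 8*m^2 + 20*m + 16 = (m + 4)*(m^2 + 4*m + 4) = (m + 2)*(m + 4)*(m + 2)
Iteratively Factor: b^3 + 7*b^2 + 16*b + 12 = (b + 2)*(b^2 + 5*b + 6) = (b + 2)^2*(b + 3)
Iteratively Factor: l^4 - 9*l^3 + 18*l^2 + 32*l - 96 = (l - 3)*(l^3 - 6*l^2 + 32) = (l - 4)*(l - 3)*(l^2 - 2*l - 8) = (l - 4)^2*(l - 3)*(l + 2)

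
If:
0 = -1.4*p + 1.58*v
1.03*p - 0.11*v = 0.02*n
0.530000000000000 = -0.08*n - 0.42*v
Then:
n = -6.02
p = -0.13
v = -0.11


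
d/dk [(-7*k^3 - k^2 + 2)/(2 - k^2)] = 7*k^2*(k^2 - 6)/(k^4 - 4*k^2 + 4)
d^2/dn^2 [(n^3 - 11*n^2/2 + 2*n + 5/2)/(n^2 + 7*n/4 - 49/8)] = 72*(296*n^3 - 1788*n^2 + 2310*n - 2303)/(512*n^6 + 2688*n^5 - 4704*n^4 - 30184*n^3 + 28812*n^2 + 100842*n - 117649)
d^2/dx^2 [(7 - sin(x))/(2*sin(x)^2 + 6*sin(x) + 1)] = (4*sin(x)^5 - 124*sin(x)^4 - 272*sin(x)^3 - 34*sin(x)^2 + 559*sin(x) + 488)/(6*sin(x) - cos(2*x) + 2)^3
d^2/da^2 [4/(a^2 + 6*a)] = 8*(-a*(a + 6) + 4*(a + 3)^2)/(a^3*(a + 6)^3)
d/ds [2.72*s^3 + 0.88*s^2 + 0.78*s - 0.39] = 8.16*s^2 + 1.76*s + 0.78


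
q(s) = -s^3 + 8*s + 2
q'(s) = 8 - 3*s^2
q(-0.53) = -2.09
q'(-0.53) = 7.16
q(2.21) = 8.89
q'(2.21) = -6.65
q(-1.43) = -6.52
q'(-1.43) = 1.87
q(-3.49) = 16.59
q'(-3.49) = -28.54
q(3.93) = -27.26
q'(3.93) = -38.33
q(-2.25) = -4.61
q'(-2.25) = -7.19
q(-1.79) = -6.58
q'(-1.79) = -1.61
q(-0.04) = 1.68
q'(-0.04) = 8.00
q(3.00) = -1.00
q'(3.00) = -19.00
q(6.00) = -166.00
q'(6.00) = -100.00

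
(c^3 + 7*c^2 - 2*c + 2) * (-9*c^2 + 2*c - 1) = -9*c^5 - 61*c^4 + 31*c^3 - 29*c^2 + 6*c - 2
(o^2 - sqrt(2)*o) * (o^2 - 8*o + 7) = o^4 - 8*o^3 - sqrt(2)*o^3 + 7*o^2 + 8*sqrt(2)*o^2 - 7*sqrt(2)*o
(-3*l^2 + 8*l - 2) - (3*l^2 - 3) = -6*l^2 + 8*l + 1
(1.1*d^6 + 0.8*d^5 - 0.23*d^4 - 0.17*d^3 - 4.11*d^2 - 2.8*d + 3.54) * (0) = 0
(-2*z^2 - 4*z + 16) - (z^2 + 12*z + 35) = -3*z^2 - 16*z - 19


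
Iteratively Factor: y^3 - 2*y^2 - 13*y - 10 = (y - 5)*(y^2 + 3*y + 2) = (y - 5)*(y + 1)*(y + 2)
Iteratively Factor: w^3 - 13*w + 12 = (w - 1)*(w^2 + w - 12) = (w - 1)*(w + 4)*(w - 3)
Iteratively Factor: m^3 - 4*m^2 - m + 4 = (m - 4)*(m^2 - 1) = (m - 4)*(m - 1)*(m + 1)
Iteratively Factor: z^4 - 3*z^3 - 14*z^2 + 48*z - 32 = (z - 4)*(z^3 + z^2 - 10*z + 8) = (z - 4)*(z + 4)*(z^2 - 3*z + 2) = (z - 4)*(z - 1)*(z + 4)*(z - 2)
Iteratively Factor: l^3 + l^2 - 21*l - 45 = (l + 3)*(l^2 - 2*l - 15) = (l - 5)*(l + 3)*(l + 3)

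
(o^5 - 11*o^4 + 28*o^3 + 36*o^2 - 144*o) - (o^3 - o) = o^5 - 11*o^4 + 27*o^3 + 36*o^2 - 143*o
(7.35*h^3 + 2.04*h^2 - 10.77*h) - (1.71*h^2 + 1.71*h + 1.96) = 7.35*h^3 + 0.33*h^2 - 12.48*h - 1.96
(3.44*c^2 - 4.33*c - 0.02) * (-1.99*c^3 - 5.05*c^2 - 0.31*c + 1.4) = -6.8456*c^5 - 8.7553*c^4 + 20.8399*c^3 + 6.2593*c^2 - 6.0558*c - 0.028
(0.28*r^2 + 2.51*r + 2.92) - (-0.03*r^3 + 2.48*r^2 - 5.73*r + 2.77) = 0.03*r^3 - 2.2*r^2 + 8.24*r + 0.15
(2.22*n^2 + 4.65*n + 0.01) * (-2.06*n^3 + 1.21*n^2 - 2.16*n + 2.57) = -4.5732*n^5 - 6.8928*n^4 + 0.8107*n^3 - 4.3265*n^2 + 11.9289*n + 0.0257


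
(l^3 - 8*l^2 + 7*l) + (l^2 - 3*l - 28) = l^3 - 7*l^2 + 4*l - 28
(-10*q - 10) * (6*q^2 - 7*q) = -60*q^3 + 10*q^2 + 70*q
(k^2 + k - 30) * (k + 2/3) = k^3 + 5*k^2/3 - 88*k/3 - 20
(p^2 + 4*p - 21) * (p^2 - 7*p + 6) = p^4 - 3*p^3 - 43*p^2 + 171*p - 126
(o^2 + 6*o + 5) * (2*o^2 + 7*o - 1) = 2*o^4 + 19*o^3 + 51*o^2 + 29*o - 5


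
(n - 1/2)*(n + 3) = n^2 + 5*n/2 - 3/2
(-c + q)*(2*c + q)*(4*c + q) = -8*c^3 + 2*c^2*q + 5*c*q^2 + q^3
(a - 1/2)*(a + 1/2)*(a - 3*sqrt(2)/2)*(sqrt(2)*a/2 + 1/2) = sqrt(2)*a^4/2 - a^3 - 7*sqrt(2)*a^2/8 + a/4 + 3*sqrt(2)/16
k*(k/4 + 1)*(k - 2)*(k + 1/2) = k^4/4 + 5*k^3/8 - 7*k^2/4 - k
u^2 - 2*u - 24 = (u - 6)*(u + 4)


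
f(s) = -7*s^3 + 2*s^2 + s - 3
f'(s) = -21*s^2 + 4*s + 1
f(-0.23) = -3.04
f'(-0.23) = -1.03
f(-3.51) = 320.84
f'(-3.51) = -271.76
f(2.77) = -133.66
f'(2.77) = -149.05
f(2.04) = -52.06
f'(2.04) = -78.23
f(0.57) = -3.08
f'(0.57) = -3.54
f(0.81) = -4.60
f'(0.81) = -9.54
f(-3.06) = 213.24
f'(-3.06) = -207.88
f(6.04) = -1466.44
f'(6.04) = -740.95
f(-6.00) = 1575.00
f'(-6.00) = -779.00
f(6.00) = -1437.00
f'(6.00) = -731.00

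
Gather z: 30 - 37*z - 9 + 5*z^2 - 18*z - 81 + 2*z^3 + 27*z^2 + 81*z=2*z^3 + 32*z^2 + 26*z - 60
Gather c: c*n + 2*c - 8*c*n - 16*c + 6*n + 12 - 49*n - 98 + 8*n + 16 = c*(-7*n - 14) - 35*n - 70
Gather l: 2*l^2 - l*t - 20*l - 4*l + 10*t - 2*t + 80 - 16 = 2*l^2 + l*(-t - 24) + 8*t + 64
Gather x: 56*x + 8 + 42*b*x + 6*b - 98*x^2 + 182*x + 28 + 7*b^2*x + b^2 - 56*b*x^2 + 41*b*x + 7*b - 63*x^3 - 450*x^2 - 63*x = b^2 + 13*b - 63*x^3 + x^2*(-56*b - 548) + x*(7*b^2 + 83*b + 175) + 36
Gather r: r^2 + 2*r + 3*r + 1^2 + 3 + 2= r^2 + 5*r + 6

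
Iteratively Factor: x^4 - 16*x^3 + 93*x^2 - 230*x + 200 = (x - 5)*(x^3 - 11*x^2 + 38*x - 40) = (x - 5)^2*(x^2 - 6*x + 8) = (x - 5)^2*(x - 2)*(x - 4)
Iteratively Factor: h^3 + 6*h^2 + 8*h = (h)*(h^2 + 6*h + 8) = h*(h + 4)*(h + 2)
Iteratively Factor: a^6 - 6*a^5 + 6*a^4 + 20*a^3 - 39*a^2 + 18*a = (a - 1)*(a^5 - 5*a^4 + a^3 + 21*a^2 - 18*a) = (a - 3)*(a - 1)*(a^4 - 2*a^3 - 5*a^2 + 6*a) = (a - 3)*(a - 1)^2*(a^3 - a^2 - 6*a) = (a - 3)*(a - 1)^2*(a + 2)*(a^2 - 3*a) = (a - 3)^2*(a - 1)^2*(a + 2)*(a)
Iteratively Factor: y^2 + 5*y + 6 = (y + 3)*(y + 2)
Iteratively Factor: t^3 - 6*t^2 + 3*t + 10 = (t + 1)*(t^2 - 7*t + 10) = (t - 5)*(t + 1)*(t - 2)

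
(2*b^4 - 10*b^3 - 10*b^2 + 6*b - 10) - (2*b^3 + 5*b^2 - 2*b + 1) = 2*b^4 - 12*b^3 - 15*b^2 + 8*b - 11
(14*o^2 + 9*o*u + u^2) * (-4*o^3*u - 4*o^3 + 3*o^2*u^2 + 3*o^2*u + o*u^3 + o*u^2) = -56*o^5*u - 56*o^5 + 6*o^4*u^2 + 6*o^4*u + 37*o^3*u^3 + 37*o^3*u^2 + 12*o^2*u^4 + 12*o^2*u^3 + o*u^5 + o*u^4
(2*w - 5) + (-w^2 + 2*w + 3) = -w^2 + 4*w - 2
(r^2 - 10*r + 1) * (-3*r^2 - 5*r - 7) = -3*r^4 + 25*r^3 + 40*r^2 + 65*r - 7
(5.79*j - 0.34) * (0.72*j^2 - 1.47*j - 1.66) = 4.1688*j^3 - 8.7561*j^2 - 9.1116*j + 0.5644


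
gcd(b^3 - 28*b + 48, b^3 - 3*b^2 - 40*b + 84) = b^2 + 4*b - 12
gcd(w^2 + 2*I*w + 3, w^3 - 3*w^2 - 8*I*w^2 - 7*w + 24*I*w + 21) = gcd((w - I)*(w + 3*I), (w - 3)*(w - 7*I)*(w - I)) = w - I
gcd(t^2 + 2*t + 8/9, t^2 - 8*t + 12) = 1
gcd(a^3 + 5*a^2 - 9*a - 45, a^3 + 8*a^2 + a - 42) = a + 3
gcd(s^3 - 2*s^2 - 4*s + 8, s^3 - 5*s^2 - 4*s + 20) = s^2 - 4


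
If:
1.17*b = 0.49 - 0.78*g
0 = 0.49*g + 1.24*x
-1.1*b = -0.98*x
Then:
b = -0.47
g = 1.33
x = -0.53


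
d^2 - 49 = (d - 7)*(d + 7)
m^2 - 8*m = m*(m - 8)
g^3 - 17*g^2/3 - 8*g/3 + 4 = (g - 6)*(g - 2/3)*(g + 1)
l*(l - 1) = l^2 - l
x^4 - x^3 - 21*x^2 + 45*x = x*(x - 3)^2*(x + 5)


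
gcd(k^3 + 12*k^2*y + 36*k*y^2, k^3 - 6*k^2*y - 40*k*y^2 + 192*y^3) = k + 6*y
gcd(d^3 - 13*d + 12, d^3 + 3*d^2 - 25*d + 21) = d^2 - 4*d + 3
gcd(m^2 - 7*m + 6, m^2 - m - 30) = m - 6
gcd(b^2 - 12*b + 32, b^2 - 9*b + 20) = b - 4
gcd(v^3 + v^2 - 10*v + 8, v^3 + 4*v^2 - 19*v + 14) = v^2 - 3*v + 2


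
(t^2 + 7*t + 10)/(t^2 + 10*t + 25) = (t + 2)/(t + 5)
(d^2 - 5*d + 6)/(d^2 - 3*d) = (d - 2)/d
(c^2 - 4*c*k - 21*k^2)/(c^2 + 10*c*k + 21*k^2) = (c - 7*k)/(c + 7*k)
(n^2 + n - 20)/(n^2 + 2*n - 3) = (n^2 + n - 20)/(n^2 + 2*n - 3)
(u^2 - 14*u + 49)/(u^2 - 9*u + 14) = (u - 7)/(u - 2)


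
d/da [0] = 0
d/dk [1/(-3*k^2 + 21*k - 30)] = (2*k - 7)/(3*(k^2 - 7*k + 10)^2)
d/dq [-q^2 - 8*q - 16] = -2*q - 8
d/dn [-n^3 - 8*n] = -3*n^2 - 8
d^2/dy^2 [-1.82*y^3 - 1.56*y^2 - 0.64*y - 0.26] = -10.92*y - 3.12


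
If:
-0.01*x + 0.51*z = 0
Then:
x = 51.0*z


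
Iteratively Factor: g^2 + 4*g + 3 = (g + 1)*(g + 3)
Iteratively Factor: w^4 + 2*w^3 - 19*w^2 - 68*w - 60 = (w + 2)*(w^3 - 19*w - 30) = (w - 5)*(w + 2)*(w^2 + 5*w + 6) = (w - 5)*(w + 2)^2*(w + 3)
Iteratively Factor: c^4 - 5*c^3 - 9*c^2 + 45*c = (c + 3)*(c^3 - 8*c^2 + 15*c) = c*(c + 3)*(c^2 - 8*c + 15) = c*(c - 5)*(c + 3)*(c - 3)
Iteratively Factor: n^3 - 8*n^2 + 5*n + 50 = (n - 5)*(n^2 - 3*n - 10) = (n - 5)^2*(n + 2)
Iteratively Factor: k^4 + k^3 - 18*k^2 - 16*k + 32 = (k + 4)*(k^3 - 3*k^2 - 6*k + 8) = (k - 4)*(k + 4)*(k^2 + k - 2) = (k - 4)*(k + 2)*(k + 4)*(k - 1)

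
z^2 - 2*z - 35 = (z - 7)*(z + 5)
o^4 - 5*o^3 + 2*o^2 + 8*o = o*(o - 4)*(o - 2)*(o + 1)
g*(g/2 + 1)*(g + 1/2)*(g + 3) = g^4/2 + 11*g^3/4 + 17*g^2/4 + 3*g/2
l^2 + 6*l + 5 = (l + 1)*(l + 5)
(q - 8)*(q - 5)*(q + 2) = q^3 - 11*q^2 + 14*q + 80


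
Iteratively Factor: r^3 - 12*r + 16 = (r - 2)*(r^2 + 2*r - 8) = (r - 2)^2*(r + 4)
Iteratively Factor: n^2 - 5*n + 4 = (n - 4)*(n - 1)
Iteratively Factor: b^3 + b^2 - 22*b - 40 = (b + 2)*(b^2 - b - 20) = (b + 2)*(b + 4)*(b - 5)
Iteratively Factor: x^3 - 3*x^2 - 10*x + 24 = (x - 2)*(x^2 - x - 12) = (x - 2)*(x + 3)*(x - 4)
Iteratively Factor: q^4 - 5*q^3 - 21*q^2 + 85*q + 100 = (q - 5)*(q^3 - 21*q - 20) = (q - 5)*(q + 4)*(q^2 - 4*q - 5) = (q - 5)^2*(q + 4)*(q + 1)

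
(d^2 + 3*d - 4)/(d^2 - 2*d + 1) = (d + 4)/(d - 1)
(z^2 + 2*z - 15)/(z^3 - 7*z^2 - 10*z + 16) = (z^2 + 2*z - 15)/(z^3 - 7*z^2 - 10*z + 16)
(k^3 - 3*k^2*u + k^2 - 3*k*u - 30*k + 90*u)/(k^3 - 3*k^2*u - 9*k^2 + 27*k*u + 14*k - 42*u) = (k^2 + k - 30)/(k^2 - 9*k + 14)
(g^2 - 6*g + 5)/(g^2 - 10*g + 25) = (g - 1)/(g - 5)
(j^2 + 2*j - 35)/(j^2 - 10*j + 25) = (j + 7)/(j - 5)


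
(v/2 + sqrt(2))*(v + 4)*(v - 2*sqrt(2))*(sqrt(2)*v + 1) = sqrt(2)*v^4/2 + v^3/2 + 2*sqrt(2)*v^3 - 4*sqrt(2)*v^2 + 2*v^2 - 16*sqrt(2)*v - 4*v - 16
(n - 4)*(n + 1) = n^2 - 3*n - 4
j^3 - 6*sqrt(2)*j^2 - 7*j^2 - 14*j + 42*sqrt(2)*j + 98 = (j - 7)*(j - 7*sqrt(2))*(j + sqrt(2))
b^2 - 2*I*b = b*(b - 2*I)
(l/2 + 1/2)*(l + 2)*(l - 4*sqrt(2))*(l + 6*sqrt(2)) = l^4/2 + sqrt(2)*l^3 + 3*l^3/2 - 23*l^2 + 3*sqrt(2)*l^2 - 72*l + 2*sqrt(2)*l - 48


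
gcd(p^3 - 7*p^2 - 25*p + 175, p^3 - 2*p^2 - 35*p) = p^2 - 2*p - 35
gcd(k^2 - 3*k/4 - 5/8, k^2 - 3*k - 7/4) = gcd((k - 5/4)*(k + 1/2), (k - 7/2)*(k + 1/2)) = k + 1/2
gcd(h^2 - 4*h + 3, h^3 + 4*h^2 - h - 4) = h - 1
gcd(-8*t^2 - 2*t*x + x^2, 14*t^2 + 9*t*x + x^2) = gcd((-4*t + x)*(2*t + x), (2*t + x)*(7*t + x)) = 2*t + x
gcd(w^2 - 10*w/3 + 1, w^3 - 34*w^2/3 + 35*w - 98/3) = 1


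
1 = 1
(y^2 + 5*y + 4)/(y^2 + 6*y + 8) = (y + 1)/(y + 2)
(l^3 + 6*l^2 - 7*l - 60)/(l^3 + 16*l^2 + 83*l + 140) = (l - 3)/(l + 7)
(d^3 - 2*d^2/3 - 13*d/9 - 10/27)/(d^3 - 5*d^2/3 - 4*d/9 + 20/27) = (3*d + 1)/(3*d - 2)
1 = 1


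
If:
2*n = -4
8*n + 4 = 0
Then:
No Solution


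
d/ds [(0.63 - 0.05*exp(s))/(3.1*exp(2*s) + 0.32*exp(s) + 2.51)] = (0.155*exp(2*s) - 3.906*exp(s) - 0.3271)*exp(s)/(9.61*exp(4*s) + 1.984*exp(3*s) + 15.6644*exp(2*s) + 1.6064*exp(s) + 6.3001)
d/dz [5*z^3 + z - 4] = 15*z^2 + 1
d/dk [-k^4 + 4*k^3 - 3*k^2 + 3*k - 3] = -4*k^3 + 12*k^2 - 6*k + 3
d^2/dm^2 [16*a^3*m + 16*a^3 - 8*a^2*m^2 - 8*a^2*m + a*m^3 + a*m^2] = 2*a*(-8*a + 3*m + 1)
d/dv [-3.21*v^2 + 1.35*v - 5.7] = 1.35 - 6.42*v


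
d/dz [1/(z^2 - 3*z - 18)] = (3 - 2*z)/(-z^2 + 3*z + 18)^2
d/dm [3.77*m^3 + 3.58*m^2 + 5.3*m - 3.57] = 11.31*m^2 + 7.16*m + 5.3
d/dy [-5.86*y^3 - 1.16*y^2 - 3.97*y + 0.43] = -17.58*y^2 - 2.32*y - 3.97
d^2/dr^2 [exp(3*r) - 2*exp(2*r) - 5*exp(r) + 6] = (9*exp(2*r) - 8*exp(r) - 5)*exp(r)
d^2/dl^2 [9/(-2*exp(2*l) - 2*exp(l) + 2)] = 9*(-2*(2*exp(l) + 1)^2*exp(l) + (4*exp(l) + 1)*(exp(2*l) + exp(l) - 1))*exp(l)/(2*(exp(2*l) + exp(l) - 1)^3)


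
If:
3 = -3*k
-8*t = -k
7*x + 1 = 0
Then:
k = -1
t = -1/8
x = -1/7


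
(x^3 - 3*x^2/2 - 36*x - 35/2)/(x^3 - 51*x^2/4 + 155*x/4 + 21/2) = 2*(2*x^2 + 11*x + 5)/(4*x^2 - 23*x - 6)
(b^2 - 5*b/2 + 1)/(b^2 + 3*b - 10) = (b - 1/2)/(b + 5)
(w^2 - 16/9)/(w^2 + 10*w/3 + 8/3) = (w - 4/3)/(w + 2)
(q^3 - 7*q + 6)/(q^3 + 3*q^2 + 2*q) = (q^3 - 7*q + 6)/(q*(q^2 + 3*q + 2))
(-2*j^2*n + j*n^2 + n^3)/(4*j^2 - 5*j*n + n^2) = n*(-2*j - n)/(4*j - n)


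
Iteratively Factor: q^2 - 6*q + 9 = (q - 3)*(q - 3)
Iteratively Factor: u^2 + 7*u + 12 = (u + 3)*(u + 4)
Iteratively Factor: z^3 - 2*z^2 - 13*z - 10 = (z - 5)*(z^2 + 3*z + 2) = (z - 5)*(z + 2)*(z + 1)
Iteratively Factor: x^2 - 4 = (x + 2)*(x - 2)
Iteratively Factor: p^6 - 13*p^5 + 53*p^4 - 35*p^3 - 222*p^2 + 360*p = (p)*(p^5 - 13*p^4 + 53*p^3 - 35*p^2 - 222*p + 360) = p*(p - 3)*(p^4 - 10*p^3 + 23*p^2 + 34*p - 120) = p*(p - 4)*(p - 3)*(p^3 - 6*p^2 - p + 30) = p*(p - 5)*(p - 4)*(p - 3)*(p^2 - p - 6) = p*(p - 5)*(p - 4)*(p - 3)*(p + 2)*(p - 3)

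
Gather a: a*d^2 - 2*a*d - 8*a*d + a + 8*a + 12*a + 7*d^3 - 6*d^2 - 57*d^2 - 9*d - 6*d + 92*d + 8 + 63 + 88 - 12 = a*(d^2 - 10*d + 21) + 7*d^3 - 63*d^2 + 77*d + 147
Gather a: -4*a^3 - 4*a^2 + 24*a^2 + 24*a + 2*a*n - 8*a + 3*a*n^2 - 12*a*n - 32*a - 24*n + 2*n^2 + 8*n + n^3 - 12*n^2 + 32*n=-4*a^3 + 20*a^2 + a*(3*n^2 - 10*n - 16) + n^3 - 10*n^2 + 16*n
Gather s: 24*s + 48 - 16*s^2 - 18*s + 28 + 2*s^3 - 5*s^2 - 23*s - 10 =2*s^3 - 21*s^2 - 17*s + 66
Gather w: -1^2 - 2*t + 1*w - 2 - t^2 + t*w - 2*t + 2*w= -t^2 - 4*t + w*(t + 3) - 3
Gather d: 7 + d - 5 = d + 2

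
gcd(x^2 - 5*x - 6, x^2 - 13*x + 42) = x - 6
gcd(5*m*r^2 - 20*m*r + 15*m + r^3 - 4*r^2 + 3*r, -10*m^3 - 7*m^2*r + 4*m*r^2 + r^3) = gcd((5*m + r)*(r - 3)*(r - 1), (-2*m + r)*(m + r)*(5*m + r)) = 5*m + r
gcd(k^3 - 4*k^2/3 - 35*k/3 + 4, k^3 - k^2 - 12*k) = k^2 - k - 12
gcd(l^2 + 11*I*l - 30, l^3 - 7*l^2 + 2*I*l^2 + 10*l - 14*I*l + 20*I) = 1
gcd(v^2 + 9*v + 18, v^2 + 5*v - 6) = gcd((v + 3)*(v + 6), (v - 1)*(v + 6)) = v + 6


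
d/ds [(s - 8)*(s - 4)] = 2*s - 12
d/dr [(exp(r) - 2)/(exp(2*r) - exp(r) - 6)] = (-(exp(r) - 2)*(2*exp(r) - 1) + exp(2*r) - exp(r) - 6)*exp(r)/(-exp(2*r) + exp(r) + 6)^2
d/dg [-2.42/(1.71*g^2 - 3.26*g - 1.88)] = (8.2764*g - 7.8892)/(-1.71*g^2 + 3.26*g + 1.88)^2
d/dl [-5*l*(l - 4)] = 20 - 10*l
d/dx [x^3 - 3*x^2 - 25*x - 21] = 3*x^2 - 6*x - 25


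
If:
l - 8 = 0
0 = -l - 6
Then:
No Solution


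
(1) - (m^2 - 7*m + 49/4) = -m^2 + 7*m - 45/4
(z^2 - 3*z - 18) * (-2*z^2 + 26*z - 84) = -2*z^4 + 32*z^3 - 126*z^2 - 216*z + 1512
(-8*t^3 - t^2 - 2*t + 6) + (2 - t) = -8*t^3 - t^2 - 3*t + 8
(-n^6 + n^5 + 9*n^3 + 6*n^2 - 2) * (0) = 0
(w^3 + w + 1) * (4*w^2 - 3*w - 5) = 4*w^5 - 3*w^4 - w^3 + w^2 - 8*w - 5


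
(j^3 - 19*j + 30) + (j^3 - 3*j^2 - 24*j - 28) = 2*j^3 - 3*j^2 - 43*j + 2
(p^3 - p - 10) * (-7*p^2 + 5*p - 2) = -7*p^5 + 5*p^4 + 5*p^3 + 65*p^2 - 48*p + 20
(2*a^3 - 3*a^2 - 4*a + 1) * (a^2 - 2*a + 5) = 2*a^5 - 7*a^4 + 12*a^3 - 6*a^2 - 22*a + 5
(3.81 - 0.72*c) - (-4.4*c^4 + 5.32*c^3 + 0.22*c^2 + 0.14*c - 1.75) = 4.4*c^4 - 5.32*c^3 - 0.22*c^2 - 0.86*c + 5.56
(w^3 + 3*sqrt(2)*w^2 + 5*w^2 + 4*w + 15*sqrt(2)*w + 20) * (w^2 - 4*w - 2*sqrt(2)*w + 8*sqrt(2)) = w^5 + w^4 + sqrt(2)*w^4 - 28*w^3 + sqrt(2)*w^3 - 28*sqrt(2)*w^2 - 8*w^2 - 8*sqrt(2)*w + 160*w + 160*sqrt(2)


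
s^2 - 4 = (s - 2)*(s + 2)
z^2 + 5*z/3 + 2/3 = (z + 2/3)*(z + 1)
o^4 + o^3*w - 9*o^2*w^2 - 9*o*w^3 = o*(o - 3*w)*(o + w)*(o + 3*w)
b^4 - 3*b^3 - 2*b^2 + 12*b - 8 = (b - 2)^2*(b - 1)*(b + 2)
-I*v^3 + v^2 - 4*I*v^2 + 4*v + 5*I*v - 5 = (v + 5)*(v + I)*(-I*v + I)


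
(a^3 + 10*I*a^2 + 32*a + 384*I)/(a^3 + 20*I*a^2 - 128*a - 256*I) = (a - 6*I)/(a + 4*I)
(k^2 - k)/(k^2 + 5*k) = (k - 1)/(k + 5)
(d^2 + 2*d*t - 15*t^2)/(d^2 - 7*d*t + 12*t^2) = (-d - 5*t)/(-d + 4*t)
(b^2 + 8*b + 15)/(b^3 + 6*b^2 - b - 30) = 1/(b - 2)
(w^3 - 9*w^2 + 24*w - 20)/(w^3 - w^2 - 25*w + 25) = (w^2 - 4*w + 4)/(w^2 + 4*w - 5)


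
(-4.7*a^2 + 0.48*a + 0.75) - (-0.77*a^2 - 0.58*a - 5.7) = -3.93*a^2 + 1.06*a + 6.45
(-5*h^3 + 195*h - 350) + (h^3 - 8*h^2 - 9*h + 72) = -4*h^3 - 8*h^2 + 186*h - 278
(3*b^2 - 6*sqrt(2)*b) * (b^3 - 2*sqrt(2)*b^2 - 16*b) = 3*b^5 - 12*sqrt(2)*b^4 - 24*b^3 + 96*sqrt(2)*b^2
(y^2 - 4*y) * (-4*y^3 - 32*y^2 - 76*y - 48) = -4*y^5 - 16*y^4 + 52*y^3 + 256*y^2 + 192*y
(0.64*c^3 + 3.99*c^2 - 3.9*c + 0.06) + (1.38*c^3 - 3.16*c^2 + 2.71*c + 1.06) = 2.02*c^3 + 0.83*c^2 - 1.19*c + 1.12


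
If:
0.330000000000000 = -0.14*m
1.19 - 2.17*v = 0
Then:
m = -2.36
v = 0.55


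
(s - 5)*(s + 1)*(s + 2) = s^3 - 2*s^2 - 13*s - 10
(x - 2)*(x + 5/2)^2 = x^3 + 3*x^2 - 15*x/4 - 25/2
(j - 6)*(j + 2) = j^2 - 4*j - 12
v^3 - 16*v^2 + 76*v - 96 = (v - 8)*(v - 6)*(v - 2)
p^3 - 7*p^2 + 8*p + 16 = (p - 4)^2*(p + 1)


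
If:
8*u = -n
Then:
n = -8*u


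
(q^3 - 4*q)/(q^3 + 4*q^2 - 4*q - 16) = q/(q + 4)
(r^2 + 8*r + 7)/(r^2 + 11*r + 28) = (r + 1)/(r + 4)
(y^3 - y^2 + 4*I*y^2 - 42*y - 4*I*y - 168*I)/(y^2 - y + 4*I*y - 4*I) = (y^2 - y - 42)/(y - 1)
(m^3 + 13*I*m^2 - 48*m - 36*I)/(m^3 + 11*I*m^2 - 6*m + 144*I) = (m^2 + 7*I*m - 6)/(m^2 + 5*I*m + 24)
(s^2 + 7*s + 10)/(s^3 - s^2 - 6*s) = (s + 5)/(s*(s - 3))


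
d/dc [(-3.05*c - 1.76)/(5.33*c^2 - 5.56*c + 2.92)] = (16.2565*c^2 + 18.7616*c - 18.6916)/(28.4089*c^4 - 59.2696*c^3 + 62.0408*c^2 - 32.4704*c + 8.5264)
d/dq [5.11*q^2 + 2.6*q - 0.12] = 10.22*q + 2.6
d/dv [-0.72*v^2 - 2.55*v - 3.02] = -1.44*v - 2.55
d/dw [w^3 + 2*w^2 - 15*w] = 3*w^2 + 4*w - 15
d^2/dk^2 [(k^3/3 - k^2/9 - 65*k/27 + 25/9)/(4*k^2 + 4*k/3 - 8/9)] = (-1647*k^3 + 5967*k^2 + 891*k + 541)/(2*(729*k^6 + 729*k^5 - 243*k^4 - 297*k^3 + 54*k^2 + 36*k - 8))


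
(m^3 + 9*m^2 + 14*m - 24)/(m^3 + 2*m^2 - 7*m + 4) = (m + 6)/(m - 1)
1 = 1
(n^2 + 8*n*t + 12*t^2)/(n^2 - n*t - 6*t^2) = (-n - 6*t)/(-n + 3*t)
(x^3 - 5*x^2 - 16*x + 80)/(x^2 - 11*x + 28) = (x^2 - x - 20)/(x - 7)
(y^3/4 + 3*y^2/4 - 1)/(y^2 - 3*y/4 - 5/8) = 2*(-y^3 - 3*y^2 + 4)/(-8*y^2 + 6*y + 5)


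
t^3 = t^3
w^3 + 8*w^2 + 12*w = w*(w + 2)*(w + 6)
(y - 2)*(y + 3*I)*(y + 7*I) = y^3 - 2*y^2 + 10*I*y^2 - 21*y - 20*I*y + 42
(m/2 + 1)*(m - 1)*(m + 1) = m^3/2 + m^2 - m/2 - 1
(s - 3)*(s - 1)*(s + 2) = s^3 - 2*s^2 - 5*s + 6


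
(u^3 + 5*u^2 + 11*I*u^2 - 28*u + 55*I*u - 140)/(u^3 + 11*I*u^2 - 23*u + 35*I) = (u^2 + u*(5 + 4*I) + 20*I)/(u^2 + 4*I*u + 5)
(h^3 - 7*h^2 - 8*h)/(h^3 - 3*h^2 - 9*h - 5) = h*(h - 8)/(h^2 - 4*h - 5)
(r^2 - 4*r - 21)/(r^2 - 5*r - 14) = (r + 3)/(r + 2)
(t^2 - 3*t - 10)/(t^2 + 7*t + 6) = (t^2 - 3*t - 10)/(t^2 + 7*t + 6)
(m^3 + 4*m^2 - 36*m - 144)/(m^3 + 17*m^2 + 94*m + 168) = (m - 6)/(m + 7)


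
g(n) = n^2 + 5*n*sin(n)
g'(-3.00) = 8.14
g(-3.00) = 11.12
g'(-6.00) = -39.41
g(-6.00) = 27.62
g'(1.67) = 7.49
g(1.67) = 11.10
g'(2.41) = -0.81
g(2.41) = 13.86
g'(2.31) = 0.53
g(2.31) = 13.87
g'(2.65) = -4.02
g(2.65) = 13.28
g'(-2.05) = -3.81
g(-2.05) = 13.30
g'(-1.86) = -5.86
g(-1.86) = 12.37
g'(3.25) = -10.20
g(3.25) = 8.80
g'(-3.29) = 10.43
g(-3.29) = 8.39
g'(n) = 5*n*cos(n) + 2*n + 5*sin(n)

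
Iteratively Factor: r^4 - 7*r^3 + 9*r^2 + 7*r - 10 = (r - 5)*(r^3 - 2*r^2 - r + 2) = (r - 5)*(r + 1)*(r^2 - 3*r + 2) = (r - 5)*(r - 2)*(r + 1)*(r - 1)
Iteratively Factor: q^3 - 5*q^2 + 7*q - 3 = (q - 1)*(q^2 - 4*q + 3) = (q - 3)*(q - 1)*(q - 1)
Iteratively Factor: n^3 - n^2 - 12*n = (n + 3)*(n^2 - 4*n) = n*(n + 3)*(n - 4)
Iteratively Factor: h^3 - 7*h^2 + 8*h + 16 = (h - 4)*(h^2 - 3*h - 4) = (h - 4)*(h + 1)*(h - 4)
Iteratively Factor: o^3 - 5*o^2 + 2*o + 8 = (o - 2)*(o^2 - 3*o - 4) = (o - 2)*(o + 1)*(o - 4)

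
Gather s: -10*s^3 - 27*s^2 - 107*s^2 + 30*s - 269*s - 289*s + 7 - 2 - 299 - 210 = -10*s^3 - 134*s^2 - 528*s - 504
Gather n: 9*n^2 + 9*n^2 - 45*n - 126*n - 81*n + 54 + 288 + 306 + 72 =18*n^2 - 252*n + 720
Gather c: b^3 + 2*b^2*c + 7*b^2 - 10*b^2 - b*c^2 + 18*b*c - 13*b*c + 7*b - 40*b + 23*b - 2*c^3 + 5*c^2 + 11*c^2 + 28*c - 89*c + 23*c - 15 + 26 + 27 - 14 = b^3 - 3*b^2 - 10*b - 2*c^3 + c^2*(16 - b) + c*(2*b^2 + 5*b - 38) + 24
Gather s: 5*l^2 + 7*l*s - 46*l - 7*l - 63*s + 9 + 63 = 5*l^2 - 53*l + s*(7*l - 63) + 72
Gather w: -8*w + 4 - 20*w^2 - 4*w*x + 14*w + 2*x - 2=-20*w^2 + w*(6 - 4*x) + 2*x + 2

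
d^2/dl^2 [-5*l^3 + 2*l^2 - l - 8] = 4 - 30*l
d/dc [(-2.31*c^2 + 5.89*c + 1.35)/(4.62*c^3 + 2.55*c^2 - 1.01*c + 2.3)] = (10.6722*c^4 - 54.4236*c^3 - 31.3974*c^2 - 17.511*c + 14.9105)/(21.3444*c^6 + 23.562*c^5 - 2.8299*c^4 + 16.101*c^3 + 12.7501*c^2 - 4.646*c + 5.29)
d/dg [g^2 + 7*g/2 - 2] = 2*g + 7/2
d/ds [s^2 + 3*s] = 2*s + 3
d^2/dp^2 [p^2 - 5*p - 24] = 2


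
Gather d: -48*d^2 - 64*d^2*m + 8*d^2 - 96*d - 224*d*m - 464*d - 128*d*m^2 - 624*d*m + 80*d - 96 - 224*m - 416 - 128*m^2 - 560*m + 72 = d^2*(-64*m - 40) + d*(-128*m^2 - 848*m - 480) - 128*m^2 - 784*m - 440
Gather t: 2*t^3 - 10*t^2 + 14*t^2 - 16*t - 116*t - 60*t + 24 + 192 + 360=2*t^3 + 4*t^2 - 192*t + 576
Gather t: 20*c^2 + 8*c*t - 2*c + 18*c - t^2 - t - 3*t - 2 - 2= 20*c^2 + 16*c - t^2 + t*(8*c - 4) - 4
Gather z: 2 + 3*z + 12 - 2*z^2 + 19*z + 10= -2*z^2 + 22*z + 24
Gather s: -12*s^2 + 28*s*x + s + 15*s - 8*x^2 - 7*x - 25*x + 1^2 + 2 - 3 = -12*s^2 + s*(28*x + 16) - 8*x^2 - 32*x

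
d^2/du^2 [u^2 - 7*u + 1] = 2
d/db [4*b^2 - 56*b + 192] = 8*b - 56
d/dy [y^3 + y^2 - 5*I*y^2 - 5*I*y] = 3*y^2 + y*(2 - 10*I) - 5*I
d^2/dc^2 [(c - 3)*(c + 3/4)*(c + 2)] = 6*c - 1/2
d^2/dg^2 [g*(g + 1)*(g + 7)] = 6*g + 16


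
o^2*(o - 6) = o^3 - 6*o^2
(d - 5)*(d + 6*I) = d^2 - 5*d + 6*I*d - 30*I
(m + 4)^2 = m^2 + 8*m + 16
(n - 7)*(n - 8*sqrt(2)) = n^2 - 8*sqrt(2)*n - 7*n + 56*sqrt(2)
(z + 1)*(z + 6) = z^2 + 7*z + 6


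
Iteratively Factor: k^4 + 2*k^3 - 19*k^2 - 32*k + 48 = (k + 3)*(k^3 - k^2 - 16*k + 16) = (k - 1)*(k + 3)*(k^2 - 16) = (k - 4)*(k - 1)*(k + 3)*(k + 4)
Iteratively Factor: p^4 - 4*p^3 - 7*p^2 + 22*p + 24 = (p - 4)*(p^3 - 7*p - 6) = (p - 4)*(p + 1)*(p^2 - p - 6) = (p - 4)*(p - 3)*(p + 1)*(p + 2)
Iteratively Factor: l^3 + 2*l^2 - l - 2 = (l - 1)*(l^2 + 3*l + 2) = (l - 1)*(l + 2)*(l + 1)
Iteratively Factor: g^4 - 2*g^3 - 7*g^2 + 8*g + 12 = (g + 1)*(g^3 - 3*g^2 - 4*g + 12) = (g + 1)*(g + 2)*(g^2 - 5*g + 6) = (g - 3)*(g + 1)*(g + 2)*(g - 2)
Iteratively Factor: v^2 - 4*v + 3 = (v - 1)*(v - 3)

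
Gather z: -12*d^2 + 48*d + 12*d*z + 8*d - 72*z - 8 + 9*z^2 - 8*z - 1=-12*d^2 + 56*d + 9*z^2 + z*(12*d - 80) - 9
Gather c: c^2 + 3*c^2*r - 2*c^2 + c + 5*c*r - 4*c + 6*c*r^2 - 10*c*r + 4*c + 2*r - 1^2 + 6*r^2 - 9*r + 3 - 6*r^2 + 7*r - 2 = c^2*(3*r - 1) + c*(6*r^2 - 5*r + 1)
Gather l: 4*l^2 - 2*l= 4*l^2 - 2*l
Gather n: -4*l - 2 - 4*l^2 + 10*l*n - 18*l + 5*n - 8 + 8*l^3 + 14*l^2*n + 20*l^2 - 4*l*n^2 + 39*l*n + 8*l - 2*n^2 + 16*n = 8*l^3 + 16*l^2 - 14*l + n^2*(-4*l - 2) + n*(14*l^2 + 49*l + 21) - 10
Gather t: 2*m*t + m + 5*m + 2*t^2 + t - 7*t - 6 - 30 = 6*m + 2*t^2 + t*(2*m - 6) - 36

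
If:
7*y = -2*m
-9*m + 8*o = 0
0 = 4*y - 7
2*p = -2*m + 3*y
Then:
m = -49/8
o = -441/64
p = 35/4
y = 7/4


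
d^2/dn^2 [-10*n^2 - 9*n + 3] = -20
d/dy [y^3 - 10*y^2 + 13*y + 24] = 3*y^2 - 20*y + 13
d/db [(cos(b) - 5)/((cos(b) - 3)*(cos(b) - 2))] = (cos(b)^2 - 10*cos(b) + 19)*sin(b)/((cos(b) - 3)^2*(cos(b) - 2)^2)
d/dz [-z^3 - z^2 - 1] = z*(-3*z - 2)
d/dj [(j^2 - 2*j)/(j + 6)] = (j^2 + 12*j - 12)/(j^2 + 12*j + 36)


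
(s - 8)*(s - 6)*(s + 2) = s^3 - 12*s^2 + 20*s + 96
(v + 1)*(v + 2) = v^2 + 3*v + 2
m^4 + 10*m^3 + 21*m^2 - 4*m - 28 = (m - 1)*(m + 2)^2*(m + 7)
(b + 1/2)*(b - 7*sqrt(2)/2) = b^2 - 7*sqrt(2)*b/2 + b/2 - 7*sqrt(2)/4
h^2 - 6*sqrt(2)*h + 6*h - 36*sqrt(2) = (h + 6)*(h - 6*sqrt(2))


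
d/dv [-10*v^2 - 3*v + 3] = -20*v - 3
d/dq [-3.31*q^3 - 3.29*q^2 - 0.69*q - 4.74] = -9.93*q^2 - 6.58*q - 0.69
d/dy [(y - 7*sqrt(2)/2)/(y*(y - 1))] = (-y^2 + 7*sqrt(2)*y - 7*sqrt(2)/2)/(y^2*(y^2 - 2*y + 1))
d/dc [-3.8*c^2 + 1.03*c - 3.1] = 1.03 - 7.6*c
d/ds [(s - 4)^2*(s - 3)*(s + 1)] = 4*s^3 - 30*s^2 + 58*s - 8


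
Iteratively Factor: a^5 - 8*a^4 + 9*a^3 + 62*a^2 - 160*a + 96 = (a + 3)*(a^4 - 11*a^3 + 42*a^2 - 64*a + 32) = (a - 2)*(a + 3)*(a^3 - 9*a^2 + 24*a - 16) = (a - 4)*(a - 2)*(a + 3)*(a^2 - 5*a + 4) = (a - 4)^2*(a - 2)*(a + 3)*(a - 1)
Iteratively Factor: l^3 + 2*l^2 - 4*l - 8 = (l + 2)*(l^2 - 4) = (l - 2)*(l + 2)*(l + 2)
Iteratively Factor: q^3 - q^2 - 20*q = (q)*(q^2 - q - 20) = q*(q - 5)*(q + 4)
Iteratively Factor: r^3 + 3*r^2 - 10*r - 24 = (r - 3)*(r^2 + 6*r + 8) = (r - 3)*(r + 4)*(r + 2)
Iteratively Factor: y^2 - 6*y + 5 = (y - 1)*(y - 5)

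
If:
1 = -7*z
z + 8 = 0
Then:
No Solution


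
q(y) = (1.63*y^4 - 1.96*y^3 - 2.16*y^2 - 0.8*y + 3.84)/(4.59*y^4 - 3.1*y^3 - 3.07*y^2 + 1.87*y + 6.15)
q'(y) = (-18.36*y^3 + 9.3*y^2 + 6.14*y - 1.87)*(1.63*y^4 - 1.96*y^3 - 2.16*y^2 - 0.8*y + 3.84)/(4.59*y^4 - 3.1*y^3 - 3.07*y^2 + 1.87*y + 6.15)^2 + (6.52*y^3 - 5.88*y^2 - 4.32*y - 0.8)/(4.59*y^4 - 3.1*y^3 - 3.07*y^2 + 1.87*y + 6.15)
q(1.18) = -0.02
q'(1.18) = -0.39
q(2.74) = 0.20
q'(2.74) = 0.10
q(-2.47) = 0.41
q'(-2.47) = 0.03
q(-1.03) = 0.67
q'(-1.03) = 0.50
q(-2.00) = 0.44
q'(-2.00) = 0.07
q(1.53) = -0.03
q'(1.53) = 0.21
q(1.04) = 0.06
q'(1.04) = -0.70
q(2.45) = 0.17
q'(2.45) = 0.14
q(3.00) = 0.22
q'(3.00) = 0.08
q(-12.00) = 0.37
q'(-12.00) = 0.00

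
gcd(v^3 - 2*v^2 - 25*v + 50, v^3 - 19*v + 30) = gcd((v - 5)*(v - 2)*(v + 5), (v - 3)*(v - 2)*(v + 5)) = v^2 + 3*v - 10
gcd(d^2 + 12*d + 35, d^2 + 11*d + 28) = d + 7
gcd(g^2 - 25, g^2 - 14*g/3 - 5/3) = g - 5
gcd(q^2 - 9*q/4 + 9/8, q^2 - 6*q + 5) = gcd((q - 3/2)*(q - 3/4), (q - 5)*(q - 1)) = 1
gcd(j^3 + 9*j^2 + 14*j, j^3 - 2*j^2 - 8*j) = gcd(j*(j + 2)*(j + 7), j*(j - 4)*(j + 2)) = j^2 + 2*j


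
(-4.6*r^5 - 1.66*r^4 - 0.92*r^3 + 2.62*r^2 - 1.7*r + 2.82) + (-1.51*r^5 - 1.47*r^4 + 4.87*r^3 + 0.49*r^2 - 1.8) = -6.11*r^5 - 3.13*r^4 + 3.95*r^3 + 3.11*r^2 - 1.7*r + 1.02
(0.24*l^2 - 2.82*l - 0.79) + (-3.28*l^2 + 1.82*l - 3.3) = -3.04*l^2 - 1.0*l - 4.09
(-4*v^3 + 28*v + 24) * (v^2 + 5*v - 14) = -4*v^5 - 20*v^4 + 84*v^3 + 164*v^2 - 272*v - 336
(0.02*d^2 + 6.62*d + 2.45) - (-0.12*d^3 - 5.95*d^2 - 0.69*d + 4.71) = 0.12*d^3 + 5.97*d^2 + 7.31*d - 2.26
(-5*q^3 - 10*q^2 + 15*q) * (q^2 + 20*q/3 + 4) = -5*q^5 - 130*q^4/3 - 215*q^3/3 + 60*q^2 + 60*q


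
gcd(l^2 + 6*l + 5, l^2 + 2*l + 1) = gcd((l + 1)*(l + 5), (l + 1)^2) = l + 1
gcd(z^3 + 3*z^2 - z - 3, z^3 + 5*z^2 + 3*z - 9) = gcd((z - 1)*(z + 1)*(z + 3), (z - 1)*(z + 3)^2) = z^2 + 2*z - 3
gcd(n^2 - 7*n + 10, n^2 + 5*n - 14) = n - 2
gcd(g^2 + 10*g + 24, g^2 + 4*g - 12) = g + 6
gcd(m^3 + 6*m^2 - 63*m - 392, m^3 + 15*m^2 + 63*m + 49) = m^2 + 14*m + 49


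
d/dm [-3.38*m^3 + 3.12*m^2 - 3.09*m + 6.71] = -10.14*m^2 + 6.24*m - 3.09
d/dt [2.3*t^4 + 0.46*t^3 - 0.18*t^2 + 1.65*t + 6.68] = 9.2*t^3 + 1.38*t^2 - 0.36*t + 1.65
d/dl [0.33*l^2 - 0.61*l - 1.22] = 0.66*l - 0.61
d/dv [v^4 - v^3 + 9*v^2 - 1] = v*(4*v^2 - 3*v + 18)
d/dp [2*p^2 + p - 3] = 4*p + 1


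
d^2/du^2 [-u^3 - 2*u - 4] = -6*u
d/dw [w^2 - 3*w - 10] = 2*w - 3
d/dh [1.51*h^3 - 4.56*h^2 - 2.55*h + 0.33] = 4.53*h^2 - 9.12*h - 2.55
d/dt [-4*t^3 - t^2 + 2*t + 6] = -12*t^2 - 2*t + 2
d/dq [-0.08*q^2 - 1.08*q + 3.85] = -0.16*q - 1.08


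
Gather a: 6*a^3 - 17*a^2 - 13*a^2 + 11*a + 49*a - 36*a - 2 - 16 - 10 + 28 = 6*a^3 - 30*a^2 + 24*a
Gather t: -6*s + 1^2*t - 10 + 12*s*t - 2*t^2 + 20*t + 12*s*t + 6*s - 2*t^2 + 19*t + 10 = -4*t^2 + t*(24*s + 40)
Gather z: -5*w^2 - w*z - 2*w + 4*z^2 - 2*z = -5*w^2 - 2*w + 4*z^2 + z*(-w - 2)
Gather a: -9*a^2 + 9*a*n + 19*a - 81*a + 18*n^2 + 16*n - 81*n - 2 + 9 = -9*a^2 + a*(9*n - 62) + 18*n^2 - 65*n + 7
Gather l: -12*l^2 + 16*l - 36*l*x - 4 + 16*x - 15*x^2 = -12*l^2 + l*(16 - 36*x) - 15*x^2 + 16*x - 4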